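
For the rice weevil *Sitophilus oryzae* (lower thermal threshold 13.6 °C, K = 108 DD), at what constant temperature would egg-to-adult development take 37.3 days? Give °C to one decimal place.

16.5 °C

Required daily accumulation = 108 / 37.3 = 2.895 DD/day.
T = T_base + 2.895 = 13.6 + 2.895 = 16.495 ≈ 16.5 °C.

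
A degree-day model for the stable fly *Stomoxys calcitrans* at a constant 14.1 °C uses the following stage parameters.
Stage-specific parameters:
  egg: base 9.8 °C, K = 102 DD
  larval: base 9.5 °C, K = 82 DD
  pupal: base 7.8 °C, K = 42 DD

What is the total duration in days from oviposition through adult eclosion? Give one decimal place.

48.2 days

egg: 102 / (14.1 − 9.8) = 102 / 4.3 = 23.721 d.
larval: 82 / (14.1 − 9.5) = 82 / 4.6 = 17.826 d.
pupal: 42 / (14.1 − 7.8) = 42 / 6.3 = 6.667 d.
Sum = 48.214 ≈ 48.2 days.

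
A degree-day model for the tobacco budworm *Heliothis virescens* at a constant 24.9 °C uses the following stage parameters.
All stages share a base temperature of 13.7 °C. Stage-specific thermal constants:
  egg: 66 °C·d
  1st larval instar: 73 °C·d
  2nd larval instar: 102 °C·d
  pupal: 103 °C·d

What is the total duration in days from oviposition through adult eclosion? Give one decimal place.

Daily accumulation at 24.9 °C = 24.9 − 13.7 = 11.2 DD/day.
Total K = 66 + 73 + 102 + 103 = 344 DD.
Total duration = 344 / 11.2 = 30.714 ≈ 30.7 days.

30.7 days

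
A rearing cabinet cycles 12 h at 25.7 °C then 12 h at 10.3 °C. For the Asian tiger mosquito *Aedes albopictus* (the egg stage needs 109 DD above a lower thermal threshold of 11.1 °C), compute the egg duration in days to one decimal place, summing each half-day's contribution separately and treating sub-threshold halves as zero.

14.9 days

Day half: max(0, 25.7 − 11.1) × 0.5 = 14.6 × 0.5 = 7.30 DD.
Night half: max(0, 10.3 − 11.1) × 0.5 = 0.0 × 0.5 = 0.00 DD.
Per 24 h: 7.30 DD/day.
Duration = 109 / 7.30 = 14.932 ≈ 14.9 days.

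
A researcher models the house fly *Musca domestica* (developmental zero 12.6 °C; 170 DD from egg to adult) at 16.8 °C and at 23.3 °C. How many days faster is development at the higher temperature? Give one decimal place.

At 16.8 °C: 170 / (16.8 − 12.6) = 170 / 4.2 = 40.476 d.
At 23.3 °C: 170 / (23.3 − 12.6) = 170 / 10.7 = 15.888 d.
Difference = |40.476 − 15.888| = 24.588 ≈ 24.6 days.

24.6 days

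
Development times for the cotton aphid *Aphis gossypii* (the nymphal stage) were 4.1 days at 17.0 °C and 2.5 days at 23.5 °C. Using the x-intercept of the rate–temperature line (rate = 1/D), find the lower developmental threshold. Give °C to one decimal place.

Linear rate model ⇒ the product D·(T − T_b) is constant across temperatures.
4.1·(17.0 − T_b) = 2.5·(23.5 − T_b)
T_b = (4.1·17.0 − 2.5·23.5) / (4.1 − 2.5) = 10.95 / 1.6 = 6.844 °C ≈ 6.8 °C.

6.8 °C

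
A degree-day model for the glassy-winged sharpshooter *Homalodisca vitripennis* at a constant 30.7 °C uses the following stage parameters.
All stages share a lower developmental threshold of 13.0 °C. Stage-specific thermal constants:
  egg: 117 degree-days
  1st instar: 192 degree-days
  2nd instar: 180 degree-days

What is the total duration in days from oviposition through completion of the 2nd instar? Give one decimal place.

27.6 days

Daily accumulation at 30.7 °C = 30.7 − 13.0 = 17.7 DD/day.
Total K = 117 + 192 + 180 = 489 DD.
Total duration = 489 / 17.7 = 27.627 ≈ 27.6 days.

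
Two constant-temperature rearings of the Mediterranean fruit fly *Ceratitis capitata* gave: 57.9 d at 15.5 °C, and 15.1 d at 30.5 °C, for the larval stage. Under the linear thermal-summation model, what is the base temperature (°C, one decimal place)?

Linear rate model ⇒ the product D·(T − T_b) is constant across temperatures.
57.9·(15.5 − T_b) = 15.1·(30.5 − T_b)
T_b = (57.9·15.5 − 15.1·30.5) / (57.9 − 15.1) = 436.90 / 42.8 = 10.208 °C ≈ 10.2 °C.

10.2 °C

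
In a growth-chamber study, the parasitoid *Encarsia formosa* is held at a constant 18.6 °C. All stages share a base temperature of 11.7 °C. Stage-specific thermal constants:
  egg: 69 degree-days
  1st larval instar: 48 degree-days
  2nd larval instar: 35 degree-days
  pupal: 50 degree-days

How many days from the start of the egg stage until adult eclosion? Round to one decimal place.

29.3 days

Daily accumulation at 18.6 °C = 18.6 − 11.7 = 6.9 DD/day.
Total K = 69 + 48 + 35 + 50 = 202 DD.
Total duration = 202 / 6.9 = 29.275 ≈ 29.3 days.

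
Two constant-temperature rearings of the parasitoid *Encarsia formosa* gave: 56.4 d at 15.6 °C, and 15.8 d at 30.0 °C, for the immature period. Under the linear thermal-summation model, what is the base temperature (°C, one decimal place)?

10.0 °C

Equal thermal constants: D₁(T₁ − T_b) = D₂(T₂ − T_b).
56.4·(15.6 − T_b) = 15.8·(30.0 − T_b)
T_b = (56.4·15.6 − 15.8·30.0) / (56.4 − 15.8) = 405.84 / 40.6 = 9.996 °C ≈ 10.0 °C.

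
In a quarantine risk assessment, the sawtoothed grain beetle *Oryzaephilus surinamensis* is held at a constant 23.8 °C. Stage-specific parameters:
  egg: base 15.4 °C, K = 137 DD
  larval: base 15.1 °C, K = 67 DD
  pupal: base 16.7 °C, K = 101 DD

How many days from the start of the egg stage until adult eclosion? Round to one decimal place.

egg: 137 / (23.8 − 15.4) = 137 / 8.4 = 16.310 d.
larval: 67 / (23.8 − 15.1) = 67 / 8.7 = 7.701 d.
pupal: 101 / (23.8 − 16.7) = 101 / 7.1 = 14.225 d.
Sum = 38.236 ≈ 38.2 days.

38.2 days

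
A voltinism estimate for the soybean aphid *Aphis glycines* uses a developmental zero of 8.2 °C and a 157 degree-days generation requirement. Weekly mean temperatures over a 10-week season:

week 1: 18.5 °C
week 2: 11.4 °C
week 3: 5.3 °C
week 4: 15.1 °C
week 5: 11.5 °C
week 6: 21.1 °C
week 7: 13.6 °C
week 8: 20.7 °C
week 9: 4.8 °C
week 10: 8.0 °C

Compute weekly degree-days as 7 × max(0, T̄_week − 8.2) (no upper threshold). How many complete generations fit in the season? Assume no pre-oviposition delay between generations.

Weekly DD (7 × max(0, T̄ − 8.2)): 72.1, 22.4, 0.0, 48.3, 23.1, 90.3, 37.8, 87.5, 0.0, 0.0.
Season total = 381.5 DD.
Complete generations = ⌊381.5 / 157⌋ = 2.

2 generations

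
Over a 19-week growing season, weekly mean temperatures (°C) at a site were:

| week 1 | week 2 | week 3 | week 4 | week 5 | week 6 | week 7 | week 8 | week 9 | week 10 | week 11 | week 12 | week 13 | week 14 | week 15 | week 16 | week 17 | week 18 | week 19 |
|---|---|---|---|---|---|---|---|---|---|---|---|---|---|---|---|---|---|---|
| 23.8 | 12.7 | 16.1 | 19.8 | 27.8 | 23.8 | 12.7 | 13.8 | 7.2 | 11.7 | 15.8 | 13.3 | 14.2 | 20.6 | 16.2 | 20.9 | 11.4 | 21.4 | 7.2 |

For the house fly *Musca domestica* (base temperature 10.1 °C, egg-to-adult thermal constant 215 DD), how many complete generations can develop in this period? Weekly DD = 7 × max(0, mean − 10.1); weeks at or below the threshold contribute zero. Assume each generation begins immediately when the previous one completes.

Weekly DD (7 × max(0, T̄ − 10.1)): 95.9, 18.2, 42.0, 67.9, 123.9, 95.9, 18.2, 25.9, 0.0, 11.2, 39.9, 22.4, 28.7, 73.5, 42.7, 75.6, 9.1, 79.1, 0.0.
Season total = 870.1 DD.
Complete generations = ⌊870.1 / 215⌋ = 4.

4 generations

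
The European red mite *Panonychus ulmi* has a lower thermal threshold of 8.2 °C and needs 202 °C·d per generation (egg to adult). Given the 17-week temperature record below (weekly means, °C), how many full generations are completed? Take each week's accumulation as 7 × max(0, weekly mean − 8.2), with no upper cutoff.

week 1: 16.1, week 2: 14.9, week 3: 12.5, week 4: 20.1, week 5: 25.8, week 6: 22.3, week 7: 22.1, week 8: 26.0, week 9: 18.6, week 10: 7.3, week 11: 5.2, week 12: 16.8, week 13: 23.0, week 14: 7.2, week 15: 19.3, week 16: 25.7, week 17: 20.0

Weekly DD (7 × max(0, T̄ − 8.2)): 55.3, 46.9, 30.1, 83.3, 123.2, 98.7, 97.3, 124.6, 72.8, 0.0, 0.0, 60.2, 103.6, 0.0, 77.7, 122.5, 82.6.
Season total = 1178.8 DD.
Complete generations = ⌊1178.8 / 202⌋ = 5.

5 generations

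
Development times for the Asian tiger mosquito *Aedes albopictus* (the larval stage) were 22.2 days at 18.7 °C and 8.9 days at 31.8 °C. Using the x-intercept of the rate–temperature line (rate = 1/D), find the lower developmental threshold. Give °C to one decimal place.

9.9 °C

Linear rate model ⇒ the product D·(T − T_b) is constant across temperatures.
22.2·(18.7 − T_b) = 8.9·(31.8 − T_b)
T_b = (22.2·18.7 − 8.9·31.8) / (22.2 − 8.9) = 132.12 / 13.3 = 9.934 °C ≈ 9.9 °C.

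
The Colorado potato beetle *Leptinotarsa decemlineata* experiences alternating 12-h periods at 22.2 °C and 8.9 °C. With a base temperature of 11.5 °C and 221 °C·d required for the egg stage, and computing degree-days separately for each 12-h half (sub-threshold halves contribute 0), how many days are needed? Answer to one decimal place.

Day half: max(0, 22.2 − 11.5) × 0.5 = 10.7 × 0.5 = 5.35 DD.
Night half: max(0, 8.9 − 11.5) × 0.5 = 0.0 × 0.5 = 0.00 DD.
Per 24 h: 5.35 DD/day.
Duration = 221 / 5.35 = 41.308 ≈ 41.3 days.

41.3 days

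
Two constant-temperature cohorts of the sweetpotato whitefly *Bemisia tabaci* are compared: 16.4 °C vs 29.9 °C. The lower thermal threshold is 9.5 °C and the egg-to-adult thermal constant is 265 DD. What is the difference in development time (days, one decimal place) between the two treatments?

At 16.4 °C: 265 / (16.4 − 9.5) = 265 / 6.9 = 38.406 d.
At 29.9 °C: 265 / (29.9 − 9.5) = 265 / 20.4 = 12.990 d.
Difference = |38.406 − 12.990| = 25.416 ≈ 25.4 days.

25.4 days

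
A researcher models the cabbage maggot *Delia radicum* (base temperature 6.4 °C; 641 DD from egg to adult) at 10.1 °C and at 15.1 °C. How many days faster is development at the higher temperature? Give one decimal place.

99.6 days

At 10.1 °C: 641 / (10.1 − 6.4) = 641 / 3.7 = 173.243 d.
At 15.1 °C: 641 / (15.1 − 6.4) = 641 / 8.7 = 73.678 d.
Difference = |173.243 − 73.678| = 99.565 ≈ 99.6 days.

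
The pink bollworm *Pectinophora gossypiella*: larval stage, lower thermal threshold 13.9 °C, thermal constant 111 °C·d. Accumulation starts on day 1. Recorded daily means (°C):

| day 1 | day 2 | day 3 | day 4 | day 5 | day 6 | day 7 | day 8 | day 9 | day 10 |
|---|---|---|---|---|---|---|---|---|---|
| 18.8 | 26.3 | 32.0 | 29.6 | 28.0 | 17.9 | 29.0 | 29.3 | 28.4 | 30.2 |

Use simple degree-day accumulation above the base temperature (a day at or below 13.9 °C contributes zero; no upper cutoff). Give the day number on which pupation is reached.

day 9

Daily DD above 13.9 °C: 4.9, 12.4, 18.1, 15.7, 14.1, 4.0, 15.1, 15.4, 14.5, 16.3.
Cumulative: 4.9, 17.3, 35.4, 51.1, 65.2, 69.2, 84.3, 99.7, 114.2, 130.5.
The total first reaches 111 DD on day 9.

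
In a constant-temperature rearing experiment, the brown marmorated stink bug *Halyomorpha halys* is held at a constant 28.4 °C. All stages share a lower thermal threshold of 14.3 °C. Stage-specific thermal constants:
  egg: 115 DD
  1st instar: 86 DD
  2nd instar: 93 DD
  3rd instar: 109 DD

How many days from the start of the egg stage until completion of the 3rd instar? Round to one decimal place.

28.6 days

Daily accumulation at 28.4 °C = 28.4 − 14.3 = 14.1 DD/day.
Total K = 115 + 86 + 93 + 109 = 403 DD.
Total duration = 403 / 14.1 = 28.582 ≈ 28.6 days.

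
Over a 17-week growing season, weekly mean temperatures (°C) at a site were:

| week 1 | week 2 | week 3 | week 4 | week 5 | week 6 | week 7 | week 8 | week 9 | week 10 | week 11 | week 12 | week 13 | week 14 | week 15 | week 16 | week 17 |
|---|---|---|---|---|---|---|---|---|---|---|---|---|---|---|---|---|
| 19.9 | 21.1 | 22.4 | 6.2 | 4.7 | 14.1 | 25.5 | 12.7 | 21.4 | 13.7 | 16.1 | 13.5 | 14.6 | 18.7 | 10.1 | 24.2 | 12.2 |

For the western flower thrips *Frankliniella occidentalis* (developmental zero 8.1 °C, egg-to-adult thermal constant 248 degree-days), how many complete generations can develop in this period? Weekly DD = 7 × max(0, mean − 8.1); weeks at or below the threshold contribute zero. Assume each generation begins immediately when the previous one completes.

Weekly DD (7 × max(0, T̄ − 8.1)): 82.6, 91.0, 100.1, 0.0, 0.0, 42.0, 121.8, 32.2, 93.1, 39.2, 56.0, 37.8, 45.5, 74.2, 14.0, 112.7, 28.7.
Season total = 970.9 DD.
Complete generations = ⌊970.9 / 248⌋ = 3.

3 generations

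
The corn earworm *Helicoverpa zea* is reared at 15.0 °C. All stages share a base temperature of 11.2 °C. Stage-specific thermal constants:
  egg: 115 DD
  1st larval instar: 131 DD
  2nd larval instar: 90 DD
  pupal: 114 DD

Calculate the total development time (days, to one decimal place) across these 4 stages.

Daily accumulation at 15.0 °C = 15.0 − 11.2 = 3.8 DD/day.
Total K = 115 + 131 + 90 + 114 = 450 DD.
Total duration = 450 / 3.8 = 118.421 ≈ 118.4 days.

118.4 days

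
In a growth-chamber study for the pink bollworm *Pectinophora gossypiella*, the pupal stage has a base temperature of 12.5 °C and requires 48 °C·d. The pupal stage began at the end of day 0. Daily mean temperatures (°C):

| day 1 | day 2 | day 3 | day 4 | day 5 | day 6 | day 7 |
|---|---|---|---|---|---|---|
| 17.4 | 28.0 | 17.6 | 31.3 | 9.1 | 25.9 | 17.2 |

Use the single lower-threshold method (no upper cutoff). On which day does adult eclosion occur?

day 6

Daily DD above 12.5 °C: 4.9, 15.5, 5.1, 18.8, 0.0, 13.4, 4.7.
Cumulative: 4.9, 20.4, 25.5, 44.3, 44.3, 57.7, 62.4.
The total first reaches 48 DD on day 6.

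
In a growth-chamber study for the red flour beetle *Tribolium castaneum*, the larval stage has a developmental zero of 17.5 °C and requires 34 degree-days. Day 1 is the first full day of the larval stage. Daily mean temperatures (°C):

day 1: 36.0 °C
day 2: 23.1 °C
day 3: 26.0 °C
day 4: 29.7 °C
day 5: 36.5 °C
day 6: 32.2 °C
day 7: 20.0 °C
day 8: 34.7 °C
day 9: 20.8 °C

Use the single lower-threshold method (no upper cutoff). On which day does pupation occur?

day 4

Daily DD above 17.5 °C: 18.5, 5.6, 8.5, 12.2, 19.0, 14.7, 2.5, 17.2, 3.3.
Cumulative: 18.5, 24.1, 32.6, 44.8, 63.8, 78.5, 81.0, 98.2, 101.5.
The total first reaches 34 DD on day 4.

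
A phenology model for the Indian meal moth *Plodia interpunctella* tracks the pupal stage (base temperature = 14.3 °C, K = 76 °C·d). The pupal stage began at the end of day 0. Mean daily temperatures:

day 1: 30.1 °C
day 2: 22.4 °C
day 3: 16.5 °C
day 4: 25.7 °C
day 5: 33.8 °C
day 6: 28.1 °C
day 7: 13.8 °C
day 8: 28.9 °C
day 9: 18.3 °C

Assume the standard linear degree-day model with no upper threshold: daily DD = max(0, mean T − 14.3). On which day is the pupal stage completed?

day 8

Daily DD above 14.3 °C: 15.8, 8.1, 2.2, 11.4, 19.5, 13.8, 0.0, 14.6, 4.0.
Cumulative: 15.8, 23.9, 26.1, 37.5, 57.0, 70.8, 70.8, 85.4, 89.4.
The total first reaches 76 DD on day 8.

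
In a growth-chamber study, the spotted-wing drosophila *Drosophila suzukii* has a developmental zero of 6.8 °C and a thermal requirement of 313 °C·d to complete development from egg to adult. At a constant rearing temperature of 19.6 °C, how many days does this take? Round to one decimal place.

24.5 days

Daily accumulation = 19.6 − 6.8 = 12.8 DD/day.
Duration = 313 / 12.8 = 24.453 ≈ 24.5 days.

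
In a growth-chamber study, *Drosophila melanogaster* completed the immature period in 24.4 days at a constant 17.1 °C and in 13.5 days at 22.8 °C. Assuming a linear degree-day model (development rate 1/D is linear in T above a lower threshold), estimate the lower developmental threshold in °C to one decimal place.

Equal thermal constants: D₁(T₁ − T_b) = D₂(T₂ − T_b).
24.4·(17.1 − T_b) = 13.5·(22.8 − T_b)
T_b = (24.4·17.1 − 13.5·22.8) / (24.4 − 13.5) = 109.44 / 10.9 = 10.040 °C ≈ 10.0 °C.

10.0 °C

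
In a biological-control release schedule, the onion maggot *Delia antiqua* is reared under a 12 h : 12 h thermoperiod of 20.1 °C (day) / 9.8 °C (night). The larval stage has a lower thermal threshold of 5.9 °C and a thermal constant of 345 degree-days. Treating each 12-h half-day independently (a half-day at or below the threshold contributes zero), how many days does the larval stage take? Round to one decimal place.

Day half: max(0, 20.1 − 5.9) × 0.5 = 14.2 × 0.5 = 7.10 DD.
Night half: max(0, 9.8 − 5.9) × 0.5 = 3.9 × 0.5 = 1.95 DD.
Per 24 h: 9.05 DD/day.
Duration = 345 / 9.05 = 38.122 ≈ 38.1 days.

38.1 days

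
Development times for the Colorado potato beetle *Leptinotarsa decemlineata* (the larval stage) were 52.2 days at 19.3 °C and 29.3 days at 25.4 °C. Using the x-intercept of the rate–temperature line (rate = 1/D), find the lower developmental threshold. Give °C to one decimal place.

Equal thermal constants: D₁(T₁ − T_b) = D₂(T₂ − T_b).
52.2·(19.3 − T_b) = 29.3·(25.4 − T_b)
T_b = (52.2·19.3 − 29.3·25.4) / (52.2 − 29.3) = 263.24 / 22.9 = 11.495 °C ≈ 11.5 °C.

11.5 °C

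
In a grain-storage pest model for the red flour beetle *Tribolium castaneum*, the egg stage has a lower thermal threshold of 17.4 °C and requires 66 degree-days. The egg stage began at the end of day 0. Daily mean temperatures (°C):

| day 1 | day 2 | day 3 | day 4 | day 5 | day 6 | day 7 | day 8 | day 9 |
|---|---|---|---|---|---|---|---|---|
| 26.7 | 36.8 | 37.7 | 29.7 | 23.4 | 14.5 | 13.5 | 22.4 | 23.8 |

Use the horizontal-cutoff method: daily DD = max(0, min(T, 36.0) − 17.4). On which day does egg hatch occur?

day 8

Daily DD above 17.4 °C (capped at 18.6): 9.3, 18.6, 18.6, 12.3, 6.0, 0.0, 0.0, 5.0, 6.4.
Cumulative: 9.3, 27.9, 46.5, 58.8, 64.8, 64.8, 64.8, 69.8, 76.2.
The total first reaches 66 DD on day 8.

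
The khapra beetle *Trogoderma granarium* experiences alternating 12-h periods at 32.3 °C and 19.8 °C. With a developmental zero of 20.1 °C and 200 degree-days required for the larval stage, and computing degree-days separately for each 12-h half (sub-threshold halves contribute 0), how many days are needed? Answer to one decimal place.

Day half: max(0, 32.3 − 20.1) × 0.5 = 12.2 × 0.5 = 6.10 DD.
Night half: max(0, 19.8 − 20.1) × 0.5 = 0.0 × 0.5 = 0.00 DD.
Per 24 h: 6.10 DD/day.
Duration = 200 / 6.10 = 32.787 ≈ 32.8 days.

32.8 days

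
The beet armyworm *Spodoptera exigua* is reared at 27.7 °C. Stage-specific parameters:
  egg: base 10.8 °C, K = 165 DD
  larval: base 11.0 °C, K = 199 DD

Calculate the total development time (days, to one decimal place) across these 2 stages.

egg: 165 / (27.7 − 10.8) = 165 / 16.9 = 9.763 d.
larval: 199 / (27.7 − 11.0) = 199 / 16.7 = 11.916 d.
Sum = 21.679 ≈ 21.7 days.

21.7 days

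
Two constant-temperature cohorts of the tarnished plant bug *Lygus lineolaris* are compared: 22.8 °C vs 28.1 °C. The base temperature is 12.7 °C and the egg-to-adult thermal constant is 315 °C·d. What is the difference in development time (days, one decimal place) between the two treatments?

At 22.8 °C: 315 / (22.8 − 12.7) = 315 / 10.1 = 31.188 d.
At 28.1 °C: 315 / (28.1 − 12.7) = 315 / 15.4 = 20.455 d.
Difference = |31.188 − 20.455| = 10.734 ≈ 10.7 days.

10.7 days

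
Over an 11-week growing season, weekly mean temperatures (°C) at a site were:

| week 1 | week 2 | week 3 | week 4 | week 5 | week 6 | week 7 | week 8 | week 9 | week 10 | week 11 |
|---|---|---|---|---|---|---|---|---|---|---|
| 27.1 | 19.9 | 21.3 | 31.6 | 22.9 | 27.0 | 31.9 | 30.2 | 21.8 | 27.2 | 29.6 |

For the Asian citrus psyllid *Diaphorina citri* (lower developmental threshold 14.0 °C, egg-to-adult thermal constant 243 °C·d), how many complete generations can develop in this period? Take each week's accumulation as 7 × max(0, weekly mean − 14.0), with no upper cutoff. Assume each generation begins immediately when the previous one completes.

Weekly DD (7 × max(0, T̄ − 14.0)): 91.7, 41.3, 51.1, 123.2, 62.3, 91.0, 125.3, 113.4, 54.6, 92.4, 109.2.
Season total = 955.5 DD.
Complete generations = ⌊955.5 / 243⌋ = 3.

3 generations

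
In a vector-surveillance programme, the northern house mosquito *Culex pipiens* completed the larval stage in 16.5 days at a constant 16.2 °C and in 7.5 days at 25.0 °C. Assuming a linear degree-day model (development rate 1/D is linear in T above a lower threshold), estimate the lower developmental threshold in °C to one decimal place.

Linear rate model ⇒ the product D·(T − T_b) is constant across temperatures.
16.5·(16.2 − T_b) = 7.5·(25.0 − T_b)
T_b = (16.5·16.2 − 7.5·25.0) / (16.5 − 7.5) = 79.80 / 9.0 = 8.867 °C ≈ 8.9 °C.

8.9 °C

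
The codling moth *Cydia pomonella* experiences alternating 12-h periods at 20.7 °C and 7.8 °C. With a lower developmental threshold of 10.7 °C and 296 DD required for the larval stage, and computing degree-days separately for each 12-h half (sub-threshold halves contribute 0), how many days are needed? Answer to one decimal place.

59.2 days

Day half: max(0, 20.7 − 10.7) × 0.5 = 10.0 × 0.5 = 5.00 DD.
Night half: max(0, 7.8 − 10.7) × 0.5 = 0.0 × 0.5 = 0.00 DD.
Per 24 h: 5.00 DD/day.
Duration = 296 / 5.00 = 59.200 ≈ 59.2 days.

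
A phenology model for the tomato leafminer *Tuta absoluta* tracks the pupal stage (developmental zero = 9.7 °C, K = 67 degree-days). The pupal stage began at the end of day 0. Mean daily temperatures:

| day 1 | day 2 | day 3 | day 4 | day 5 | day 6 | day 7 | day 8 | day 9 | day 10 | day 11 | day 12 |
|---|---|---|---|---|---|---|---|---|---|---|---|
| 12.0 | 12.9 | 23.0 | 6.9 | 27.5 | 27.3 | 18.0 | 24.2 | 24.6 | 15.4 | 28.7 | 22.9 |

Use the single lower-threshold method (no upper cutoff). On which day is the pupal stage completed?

Daily DD above 9.7 °C: 2.3, 3.2, 13.3, 0.0, 17.8, 17.6, 8.3, 14.5, 14.9, 5.7, 19.0, 13.2.
Cumulative: 2.3, 5.5, 18.8, 18.8, 36.6, 54.2, 62.5, 77.0, 91.9, 97.6, 116.6, 129.8.
The total first reaches 67 DD on day 8.

day 8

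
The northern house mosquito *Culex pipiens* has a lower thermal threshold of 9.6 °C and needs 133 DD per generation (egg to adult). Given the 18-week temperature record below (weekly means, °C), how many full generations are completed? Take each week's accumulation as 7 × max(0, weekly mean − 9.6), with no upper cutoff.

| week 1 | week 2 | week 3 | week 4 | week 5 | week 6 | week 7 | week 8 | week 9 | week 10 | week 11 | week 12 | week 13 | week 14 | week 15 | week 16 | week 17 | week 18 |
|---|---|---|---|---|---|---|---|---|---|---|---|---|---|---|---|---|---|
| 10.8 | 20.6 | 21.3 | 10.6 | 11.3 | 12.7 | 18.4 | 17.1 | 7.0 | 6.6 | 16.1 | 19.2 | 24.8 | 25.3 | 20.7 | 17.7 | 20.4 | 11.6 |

Weekly DD (7 × max(0, T̄ − 9.6)): 8.4, 77.0, 81.9, 7.0, 11.9, 21.7, 61.6, 52.5, 0.0, 0.0, 45.5, 67.2, 106.4, 109.9, 77.7, 56.7, 75.6, 14.0.
Season total = 875.0 DD.
Complete generations = ⌊875.0 / 133⌋ = 6.

6 generations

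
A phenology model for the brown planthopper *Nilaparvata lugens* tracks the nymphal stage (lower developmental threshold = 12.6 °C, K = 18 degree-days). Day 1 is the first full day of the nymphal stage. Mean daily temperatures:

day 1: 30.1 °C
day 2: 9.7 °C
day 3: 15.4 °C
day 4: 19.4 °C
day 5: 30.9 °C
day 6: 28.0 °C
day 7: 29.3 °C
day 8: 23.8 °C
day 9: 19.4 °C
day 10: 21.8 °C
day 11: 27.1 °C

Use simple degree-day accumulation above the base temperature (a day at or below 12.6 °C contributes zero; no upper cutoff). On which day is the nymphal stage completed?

Daily DD above 12.6 °C: 17.5, 0.0, 2.8, 6.8, 18.3, 15.4, 16.7, 11.2, 6.8, 9.2, 14.5.
Cumulative: 17.5, 17.5, 20.3, 27.1, 45.4, 60.8, 77.5, 88.7, 95.5, 104.7, 119.2.
The total first reaches 18 DD on day 3.

day 3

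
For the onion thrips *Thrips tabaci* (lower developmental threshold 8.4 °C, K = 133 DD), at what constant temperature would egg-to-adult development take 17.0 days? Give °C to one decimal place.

Required daily accumulation = 133 / 17.0 = 7.824 DD/day.
T = T_base + 7.824 = 8.4 + 7.824 = 16.224 ≈ 16.2 °C.

16.2 °C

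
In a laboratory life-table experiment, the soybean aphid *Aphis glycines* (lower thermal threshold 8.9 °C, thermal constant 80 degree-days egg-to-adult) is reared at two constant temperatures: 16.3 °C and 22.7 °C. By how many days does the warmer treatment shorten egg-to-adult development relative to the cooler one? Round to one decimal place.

5.0 days

At 16.3 °C: 80 / (16.3 − 8.9) = 80 / 7.4 = 10.811 d.
At 22.7 °C: 80 / (22.7 − 8.9) = 80 / 13.8 = 5.797 d.
Difference = |10.811 − 5.797| = 5.014 ≈ 5.0 days.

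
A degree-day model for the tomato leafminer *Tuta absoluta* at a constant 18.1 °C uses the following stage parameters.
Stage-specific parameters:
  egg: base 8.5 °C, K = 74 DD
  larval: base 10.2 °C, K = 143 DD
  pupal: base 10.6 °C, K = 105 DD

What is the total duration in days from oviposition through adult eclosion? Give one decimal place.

39.8 days

egg: 74 / (18.1 − 8.5) = 74 / 9.6 = 7.708 d.
larval: 143 / (18.1 − 10.2) = 143 / 7.9 = 18.101 d.
pupal: 105 / (18.1 − 10.6) = 105 / 7.5 = 14.000 d.
Sum = 39.810 ≈ 39.8 days.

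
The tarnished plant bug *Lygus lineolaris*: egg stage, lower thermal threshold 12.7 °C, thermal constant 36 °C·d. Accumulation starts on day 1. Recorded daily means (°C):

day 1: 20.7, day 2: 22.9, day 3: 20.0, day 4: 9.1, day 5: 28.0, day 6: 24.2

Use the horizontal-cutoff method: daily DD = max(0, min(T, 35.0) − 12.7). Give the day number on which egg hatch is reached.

Daily DD above 12.7 °C (capped at 22.3): 8.0, 10.2, 7.3, 0.0, 15.3, 11.5.
Cumulative: 8.0, 18.2, 25.5, 25.5, 40.8, 52.3.
The total first reaches 36 DD on day 5.

day 5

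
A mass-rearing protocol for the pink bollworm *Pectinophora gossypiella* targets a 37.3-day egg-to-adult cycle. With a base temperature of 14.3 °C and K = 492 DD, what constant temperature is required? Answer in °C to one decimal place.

27.5 °C

Required daily accumulation = 492 / 37.3 = 13.190 DD/day.
T = T_base + 13.190 = 14.3 + 13.190 = 27.490 ≈ 27.5 °C.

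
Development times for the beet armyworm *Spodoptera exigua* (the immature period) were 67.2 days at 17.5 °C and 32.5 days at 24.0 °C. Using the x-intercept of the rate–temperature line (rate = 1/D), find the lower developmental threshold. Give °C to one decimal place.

Under the model K = D·(T − T_b), so D₁·(T₁ − T_b) = D₂·(T₂ − T_b).
67.2·(17.5 − T_b) = 32.5·(24.0 − T_b)
T_b = (67.2·17.5 − 32.5·24.0) / (67.2 − 32.5) = 396.00 / 34.7 = 11.412 °C ≈ 11.4 °C.

11.4 °C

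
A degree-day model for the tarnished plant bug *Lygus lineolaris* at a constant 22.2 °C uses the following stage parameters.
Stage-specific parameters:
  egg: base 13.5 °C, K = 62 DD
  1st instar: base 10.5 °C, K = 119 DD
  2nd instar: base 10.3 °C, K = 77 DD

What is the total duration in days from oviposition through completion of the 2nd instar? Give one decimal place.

egg: 62 / (22.2 − 13.5) = 62 / 8.7 = 7.126 d.
1st instar: 119 / (22.2 − 10.5) = 119 / 11.7 = 10.171 d.
2nd instar: 77 / (22.2 − 10.3) = 77 / 11.9 = 6.471 d.
Sum = 23.768 ≈ 23.8 days.

23.8 days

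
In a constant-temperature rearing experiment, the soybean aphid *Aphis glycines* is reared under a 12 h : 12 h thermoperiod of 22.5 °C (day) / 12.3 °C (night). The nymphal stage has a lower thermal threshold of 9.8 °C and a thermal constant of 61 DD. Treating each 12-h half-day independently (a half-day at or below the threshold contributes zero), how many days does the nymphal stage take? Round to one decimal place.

8.0 days

Day half: max(0, 22.5 − 9.8) × 0.5 = 12.7 × 0.5 = 6.35 DD.
Night half: max(0, 12.3 − 9.8) × 0.5 = 2.5 × 0.5 = 1.25 DD.
Per 24 h: 7.60 DD/day.
Duration = 61 / 7.60 = 8.026 ≈ 8.0 days.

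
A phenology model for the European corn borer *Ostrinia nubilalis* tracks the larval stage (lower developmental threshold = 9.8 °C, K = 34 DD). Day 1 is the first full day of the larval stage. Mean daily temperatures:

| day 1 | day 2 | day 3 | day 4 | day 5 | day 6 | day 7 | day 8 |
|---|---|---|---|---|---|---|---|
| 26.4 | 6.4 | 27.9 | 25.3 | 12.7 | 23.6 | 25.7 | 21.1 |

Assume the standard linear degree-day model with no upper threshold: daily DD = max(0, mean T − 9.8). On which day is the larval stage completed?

day 3

Daily DD above 9.8 °C: 16.6, 0.0, 18.1, 15.5, 2.9, 13.8, 15.9, 11.3.
Cumulative: 16.6, 16.6, 34.7, 50.2, 53.1, 66.9, 82.8, 94.1.
The total first reaches 34 DD on day 3.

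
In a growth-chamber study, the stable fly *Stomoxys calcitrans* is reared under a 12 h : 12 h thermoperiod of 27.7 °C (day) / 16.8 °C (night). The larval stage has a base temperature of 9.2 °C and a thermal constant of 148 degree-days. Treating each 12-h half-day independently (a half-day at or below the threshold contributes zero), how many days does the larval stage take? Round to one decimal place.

Day half: max(0, 27.7 − 9.2) × 0.5 = 18.5 × 0.5 = 9.25 DD.
Night half: max(0, 16.8 − 9.2) × 0.5 = 7.6 × 0.5 = 3.80 DD.
Per 24 h: 13.05 DD/day.
Duration = 148 / 13.05 = 11.341 ≈ 11.3 days.

11.3 days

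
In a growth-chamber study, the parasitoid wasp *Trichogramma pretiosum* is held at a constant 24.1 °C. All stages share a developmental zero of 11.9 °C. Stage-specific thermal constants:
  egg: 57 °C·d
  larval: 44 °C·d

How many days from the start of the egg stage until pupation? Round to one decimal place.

8.3 days

Daily accumulation at 24.1 °C = 24.1 − 11.9 = 12.2 DD/day.
Total K = 57 + 44 = 101 DD.
Total duration = 101 / 12.2 = 8.279 ≈ 8.3 days.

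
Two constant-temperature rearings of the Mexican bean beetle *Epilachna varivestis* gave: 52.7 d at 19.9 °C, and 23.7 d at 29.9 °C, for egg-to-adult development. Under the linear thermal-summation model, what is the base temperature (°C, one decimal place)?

11.7 °C

Linear rate model ⇒ the product D·(T − T_b) is constant across temperatures.
52.7·(19.9 − T_b) = 23.7·(29.9 − T_b)
T_b = (52.7·19.9 − 23.7·29.9) / (52.7 − 23.7) = 340.10 / 29.0 = 11.728 °C ≈ 11.7 °C.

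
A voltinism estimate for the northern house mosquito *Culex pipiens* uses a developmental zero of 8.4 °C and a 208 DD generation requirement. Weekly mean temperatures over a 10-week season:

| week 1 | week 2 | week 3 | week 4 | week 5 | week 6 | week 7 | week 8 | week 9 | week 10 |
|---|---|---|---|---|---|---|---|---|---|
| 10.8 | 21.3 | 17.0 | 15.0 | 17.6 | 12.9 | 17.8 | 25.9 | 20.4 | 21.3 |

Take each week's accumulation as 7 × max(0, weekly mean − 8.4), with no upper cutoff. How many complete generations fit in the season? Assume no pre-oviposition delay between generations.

Weekly DD (7 × max(0, T̄ − 8.4)): 16.8, 90.3, 60.2, 46.2, 64.4, 31.5, 65.8, 122.5, 84.0, 90.3.
Season total = 672.0 DD.
Complete generations = ⌊672.0 / 208⌋ = 3.

3 generations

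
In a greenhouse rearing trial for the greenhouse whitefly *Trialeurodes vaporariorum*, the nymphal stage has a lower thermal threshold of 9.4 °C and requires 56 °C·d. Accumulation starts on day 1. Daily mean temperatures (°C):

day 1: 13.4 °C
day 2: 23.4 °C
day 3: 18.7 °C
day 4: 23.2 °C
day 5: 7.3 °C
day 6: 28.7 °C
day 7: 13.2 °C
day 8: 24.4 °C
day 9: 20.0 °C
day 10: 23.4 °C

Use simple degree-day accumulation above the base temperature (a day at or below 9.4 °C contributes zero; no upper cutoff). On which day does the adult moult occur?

day 6

Daily DD above 9.4 °C: 4.0, 14.0, 9.3, 13.8, 0.0, 19.3, 3.8, 15.0, 10.6, 14.0.
Cumulative: 4.0, 18.0, 27.3, 41.1, 41.1, 60.4, 64.2, 79.2, 89.8, 103.8.
The total first reaches 56 DD on day 6.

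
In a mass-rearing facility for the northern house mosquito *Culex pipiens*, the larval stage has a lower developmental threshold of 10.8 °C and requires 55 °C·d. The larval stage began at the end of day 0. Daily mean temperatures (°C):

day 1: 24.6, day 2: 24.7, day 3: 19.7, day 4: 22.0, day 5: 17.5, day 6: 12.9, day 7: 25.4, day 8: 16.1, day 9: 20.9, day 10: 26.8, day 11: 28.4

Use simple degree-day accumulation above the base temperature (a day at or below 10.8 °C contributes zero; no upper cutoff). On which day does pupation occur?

day 6

Daily DD above 10.8 °C: 13.8, 13.9, 8.9, 11.2, 6.7, 2.1, 14.6, 5.3, 10.1, 16.0, 17.6.
Cumulative: 13.8, 27.7, 36.6, 47.8, 54.5, 56.6, 71.2, 76.5, 86.6, 102.6, 120.2.
The total first reaches 55 DD on day 6.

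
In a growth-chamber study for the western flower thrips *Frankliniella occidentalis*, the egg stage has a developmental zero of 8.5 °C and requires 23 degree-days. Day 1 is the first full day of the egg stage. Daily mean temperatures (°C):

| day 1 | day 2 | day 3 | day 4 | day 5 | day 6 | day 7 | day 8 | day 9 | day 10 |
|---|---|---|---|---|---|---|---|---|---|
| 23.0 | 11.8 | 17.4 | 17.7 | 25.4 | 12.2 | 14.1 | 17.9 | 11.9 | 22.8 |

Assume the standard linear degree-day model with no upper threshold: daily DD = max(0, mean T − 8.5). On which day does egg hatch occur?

Daily DD above 8.5 °C: 14.5, 3.3, 8.9, 9.2, 16.9, 3.7, 5.6, 9.4, 3.4, 14.3.
Cumulative: 14.5, 17.8, 26.7, 35.9, 52.8, 56.5, 62.1, 71.5, 74.9, 89.2.
The total first reaches 23 DD on day 3.

day 3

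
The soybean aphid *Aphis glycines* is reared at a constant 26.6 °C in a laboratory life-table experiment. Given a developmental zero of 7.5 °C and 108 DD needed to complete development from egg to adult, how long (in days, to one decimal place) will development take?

5.7 days

Daily accumulation = 26.6 − 7.5 = 19.1 DD/day.
Duration = 108 / 19.1 = 5.654 ≈ 5.7 days.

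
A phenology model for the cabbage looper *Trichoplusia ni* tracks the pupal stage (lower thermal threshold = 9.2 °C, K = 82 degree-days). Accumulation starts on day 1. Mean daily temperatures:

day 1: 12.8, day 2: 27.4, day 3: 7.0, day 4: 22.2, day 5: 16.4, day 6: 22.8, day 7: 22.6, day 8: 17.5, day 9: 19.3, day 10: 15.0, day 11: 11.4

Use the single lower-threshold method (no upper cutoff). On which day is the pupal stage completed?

Daily DD above 9.2 °C: 3.6, 18.2, 0.0, 13.0, 7.2, 13.6, 13.4, 8.3, 10.1, 5.8, 2.2.
Cumulative: 3.6, 21.8, 21.8, 34.8, 42.0, 55.6, 69.0, 77.3, 87.4, 93.2, 95.4.
The total first reaches 82 DD on day 9.

day 9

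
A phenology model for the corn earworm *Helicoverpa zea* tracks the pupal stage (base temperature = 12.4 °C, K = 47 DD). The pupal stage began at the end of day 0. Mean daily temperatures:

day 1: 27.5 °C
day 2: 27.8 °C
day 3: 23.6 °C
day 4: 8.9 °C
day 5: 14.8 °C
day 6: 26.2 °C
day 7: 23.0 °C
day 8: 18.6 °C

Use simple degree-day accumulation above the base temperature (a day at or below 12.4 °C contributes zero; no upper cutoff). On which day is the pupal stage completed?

day 6

Daily DD above 12.4 °C: 15.1, 15.4, 11.2, 0.0, 2.4, 13.8, 10.6, 6.2.
Cumulative: 15.1, 30.5, 41.7, 41.7, 44.1, 57.9, 68.5, 74.7.
The total first reaches 47 DD on day 6.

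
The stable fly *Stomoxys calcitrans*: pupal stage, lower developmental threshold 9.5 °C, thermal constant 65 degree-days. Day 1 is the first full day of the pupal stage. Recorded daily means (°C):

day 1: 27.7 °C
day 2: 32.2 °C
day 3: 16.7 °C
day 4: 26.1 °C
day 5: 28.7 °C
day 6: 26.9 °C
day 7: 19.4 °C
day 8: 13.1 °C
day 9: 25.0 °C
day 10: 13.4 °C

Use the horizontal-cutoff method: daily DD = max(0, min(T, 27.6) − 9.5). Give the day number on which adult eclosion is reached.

day 5

Daily DD above 9.5 °C (capped at 18.1): 18.1, 18.1, 7.2, 16.6, 18.1, 17.4, 9.9, 3.6, 15.5, 3.9.
Cumulative: 18.1, 36.2, 43.4, 60.0, 78.1, 95.5, 105.4, 109.0, 124.5, 128.4.
The total first reaches 65 DD on day 5.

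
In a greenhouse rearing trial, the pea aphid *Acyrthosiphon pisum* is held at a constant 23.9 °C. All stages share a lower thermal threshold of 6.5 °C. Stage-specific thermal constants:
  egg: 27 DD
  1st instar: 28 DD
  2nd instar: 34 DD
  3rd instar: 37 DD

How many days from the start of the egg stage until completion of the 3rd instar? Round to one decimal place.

Daily accumulation at 23.9 °C = 23.9 − 6.5 = 17.4 DD/day.
Total K = 27 + 28 + 34 + 37 = 126 DD.
Total duration = 126 / 17.4 = 7.241 ≈ 7.2 days.

7.2 days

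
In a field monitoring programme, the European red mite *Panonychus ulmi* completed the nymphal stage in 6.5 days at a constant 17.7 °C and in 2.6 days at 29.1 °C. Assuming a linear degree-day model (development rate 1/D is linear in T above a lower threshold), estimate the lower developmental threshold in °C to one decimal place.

Under the model K = D·(T − T_b), so D₁·(T₁ − T_b) = D₂·(T₂ − T_b).
6.5·(17.7 − T_b) = 2.6·(29.1 − T_b)
T_b = (6.5·17.7 − 2.6·29.1) / (6.5 − 2.6) = 39.39 / 3.9 = 10.100 °C ≈ 10.1 °C.

10.1 °C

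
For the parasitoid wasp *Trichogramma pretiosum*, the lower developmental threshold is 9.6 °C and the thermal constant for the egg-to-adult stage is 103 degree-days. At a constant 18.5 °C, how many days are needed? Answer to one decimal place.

Daily accumulation = 18.5 − 9.6 = 8.9 DD/day.
Duration = 103 / 8.9 = 11.573 ≈ 11.6 days.

11.6 days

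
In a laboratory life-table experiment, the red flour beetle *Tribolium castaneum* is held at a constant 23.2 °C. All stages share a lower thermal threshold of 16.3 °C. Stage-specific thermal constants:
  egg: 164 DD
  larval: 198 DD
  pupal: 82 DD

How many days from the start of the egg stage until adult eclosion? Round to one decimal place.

64.3 days

Daily accumulation at 23.2 °C = 23.2 − 16.3 = 6.9 DD/day.
Total K = 164 + 198 + 82 = 444 DD.
Total duration = 444 / 6.9 = 64.348 ≈ 64.3 days.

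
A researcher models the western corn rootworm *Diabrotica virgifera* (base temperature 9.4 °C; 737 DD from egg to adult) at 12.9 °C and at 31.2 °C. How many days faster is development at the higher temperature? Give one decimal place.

At 12.9 °C: 737 / (12.9 − 9.4) = 737 / 3.5 = 210.571 d.
At 31.2 °C: 737 / (31.2 − 9.4) = 737 / 21.8 = 33.807 d.
Difference = |210.571 − 33.807| = 176.764 ≈ 176.8 days.

176.8 days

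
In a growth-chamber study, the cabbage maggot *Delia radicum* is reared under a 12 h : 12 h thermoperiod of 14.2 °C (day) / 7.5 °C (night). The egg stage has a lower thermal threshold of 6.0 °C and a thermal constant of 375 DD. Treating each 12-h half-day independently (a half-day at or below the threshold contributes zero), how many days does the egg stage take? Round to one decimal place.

77.3 days

Day half: max(0, 14.2 − 6.0) × 0.5 = 8.2 × 0.5 = 4.10 DD.
Night half: max(0, 7.5 − 6.0) × 0.5 = 1.5 × 0.5 = 0.75 DD.
Per 24 h: 4.85 DD/day.
Duration = 375 / 4.85 = 77.320 ≈ 77.3 days.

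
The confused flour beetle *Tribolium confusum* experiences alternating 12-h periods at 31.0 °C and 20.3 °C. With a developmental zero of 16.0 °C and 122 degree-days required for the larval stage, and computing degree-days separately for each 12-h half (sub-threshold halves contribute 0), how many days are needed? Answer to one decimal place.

Day half: max(0, 31.0 − 16.0) × 0.5 = 15.0 × 0.5 = 7.50 DD.
Night half: max(0, 20.3 − 16.0) × 0.5 = 4.3 × 0.5 = 2.15 DD.
Per 24 h: 9.65 DD/day.
Duration = 122 / 9.65 = 12.642 ≈ 12.6 days.

12.6 days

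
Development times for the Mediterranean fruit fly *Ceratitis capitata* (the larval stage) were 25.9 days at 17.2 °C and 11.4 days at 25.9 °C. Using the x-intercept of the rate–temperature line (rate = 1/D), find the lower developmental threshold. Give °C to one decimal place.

Under the model K = D·(T − T_b), so D₁·(T₁ − T_b) = D₂·(T₂ − T_b).
25.9·(17.2 − T_b) = 11.4·(25.9 − T_b)
T_b = (25.9·17.2 − 11.4·25.9) / (25.9 − 11.4) = 150.22 / 14.5 = 10.360 °C ≈ 10.4 °C.

10.4 °C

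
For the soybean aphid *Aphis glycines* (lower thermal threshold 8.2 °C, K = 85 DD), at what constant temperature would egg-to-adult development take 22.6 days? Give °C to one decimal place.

12.0 °C

Required daily accumulation = 85 / 22.6 = 3.761 DD/day.
T = T_base + 3.761 = 8.2 + 3.761 = 11.961 ≈ 12.0 °C.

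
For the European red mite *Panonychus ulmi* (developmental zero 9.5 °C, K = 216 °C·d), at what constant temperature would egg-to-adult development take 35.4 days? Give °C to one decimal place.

15.6 °C

Required daily accumulation = 216 / 35.4 = 6.102 DD/day.
T = T_base + 6.102 = 9.5 + 6.102 = 15.602 ≈ 15.6 °C.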